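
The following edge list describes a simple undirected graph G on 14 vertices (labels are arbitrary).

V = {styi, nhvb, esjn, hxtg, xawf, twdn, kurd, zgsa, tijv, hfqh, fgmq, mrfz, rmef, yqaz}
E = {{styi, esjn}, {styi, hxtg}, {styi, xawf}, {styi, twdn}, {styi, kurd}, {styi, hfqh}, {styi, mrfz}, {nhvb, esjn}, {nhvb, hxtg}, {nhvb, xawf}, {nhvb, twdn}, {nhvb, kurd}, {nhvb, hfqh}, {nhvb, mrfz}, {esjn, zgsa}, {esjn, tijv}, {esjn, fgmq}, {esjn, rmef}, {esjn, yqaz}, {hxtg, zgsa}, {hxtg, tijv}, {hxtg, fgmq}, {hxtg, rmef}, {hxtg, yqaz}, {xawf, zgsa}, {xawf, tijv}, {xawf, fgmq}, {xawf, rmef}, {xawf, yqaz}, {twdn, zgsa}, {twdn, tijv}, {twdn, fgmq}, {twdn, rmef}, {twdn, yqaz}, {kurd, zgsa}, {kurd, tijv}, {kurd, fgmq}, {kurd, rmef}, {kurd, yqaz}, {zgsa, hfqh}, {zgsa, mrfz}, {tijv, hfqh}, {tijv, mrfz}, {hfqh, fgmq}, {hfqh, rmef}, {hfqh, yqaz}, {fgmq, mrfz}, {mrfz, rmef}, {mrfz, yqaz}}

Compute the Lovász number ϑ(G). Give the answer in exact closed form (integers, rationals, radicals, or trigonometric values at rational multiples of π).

deg(kurd) = 7; N(kurd) = {styi, nhvb, zgsa, tijv, fgmq, rmef, yqaz}.
N(nhvb) = {esjn, hxtg, xawf, twdn, kurd, hfqh, mrfz}, |N(nhvb)| = 7.
N(rmef) = {esjn, hxtg, xawf, twdn, kurd, hfqh, mrfz}, |N(rmef)| = 7.
Vertex fgmq has 7 neighbors: esjn, hxtg, xawf, twdn, kurd, hfqh, mrfz.
K_{7,7} (perfect); ϑ(G) = α(G) = max{7,7} = 7.
≈ 7.00000 (to 5 d.p.).
Lovász sandwich 7 ≤ 7 ≤ 7: collapsed.

7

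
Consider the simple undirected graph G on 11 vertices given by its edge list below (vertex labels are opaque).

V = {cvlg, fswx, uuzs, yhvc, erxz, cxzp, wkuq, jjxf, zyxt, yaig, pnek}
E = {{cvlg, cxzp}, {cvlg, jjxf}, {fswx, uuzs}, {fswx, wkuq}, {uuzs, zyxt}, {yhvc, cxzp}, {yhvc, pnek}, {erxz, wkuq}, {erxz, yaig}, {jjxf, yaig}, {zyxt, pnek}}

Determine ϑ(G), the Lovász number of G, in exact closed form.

11*cos(pi/11)/(cos(pi/11) + 1)

deg(zyxt) = 2; N(zyxt) = {uuzs, pnek}.
N(cvlg) = {cxzp, jjxf}, |N(cvlg)| = 2.
Vertex fswx has 2 neighbors: uuzs, wkuq.
N(cxzp) = {cvlg, yhvc}, |N(cxzp)| = 2.
Every vertex has degree 2 (N=11); the odd cycle C_{11}.
spec(A) ≈ [2.0, 1.683, 0.831, -0.285, -1.31, -1.919] (distinct, 3 d.p.).
Lovász (edge-transitive): ϑ = −11·(-2*cos(pi/11))/((2)−(-2*cos(pi/11))) = 11*cos(pi/11)/(cos(pi/11) + 1).
ϑ(G) ≈ 5.38630.
Check 5 ≤ 11*cos(pi/11)/(cos(pi/11) + 1) ≤ 6: both strict.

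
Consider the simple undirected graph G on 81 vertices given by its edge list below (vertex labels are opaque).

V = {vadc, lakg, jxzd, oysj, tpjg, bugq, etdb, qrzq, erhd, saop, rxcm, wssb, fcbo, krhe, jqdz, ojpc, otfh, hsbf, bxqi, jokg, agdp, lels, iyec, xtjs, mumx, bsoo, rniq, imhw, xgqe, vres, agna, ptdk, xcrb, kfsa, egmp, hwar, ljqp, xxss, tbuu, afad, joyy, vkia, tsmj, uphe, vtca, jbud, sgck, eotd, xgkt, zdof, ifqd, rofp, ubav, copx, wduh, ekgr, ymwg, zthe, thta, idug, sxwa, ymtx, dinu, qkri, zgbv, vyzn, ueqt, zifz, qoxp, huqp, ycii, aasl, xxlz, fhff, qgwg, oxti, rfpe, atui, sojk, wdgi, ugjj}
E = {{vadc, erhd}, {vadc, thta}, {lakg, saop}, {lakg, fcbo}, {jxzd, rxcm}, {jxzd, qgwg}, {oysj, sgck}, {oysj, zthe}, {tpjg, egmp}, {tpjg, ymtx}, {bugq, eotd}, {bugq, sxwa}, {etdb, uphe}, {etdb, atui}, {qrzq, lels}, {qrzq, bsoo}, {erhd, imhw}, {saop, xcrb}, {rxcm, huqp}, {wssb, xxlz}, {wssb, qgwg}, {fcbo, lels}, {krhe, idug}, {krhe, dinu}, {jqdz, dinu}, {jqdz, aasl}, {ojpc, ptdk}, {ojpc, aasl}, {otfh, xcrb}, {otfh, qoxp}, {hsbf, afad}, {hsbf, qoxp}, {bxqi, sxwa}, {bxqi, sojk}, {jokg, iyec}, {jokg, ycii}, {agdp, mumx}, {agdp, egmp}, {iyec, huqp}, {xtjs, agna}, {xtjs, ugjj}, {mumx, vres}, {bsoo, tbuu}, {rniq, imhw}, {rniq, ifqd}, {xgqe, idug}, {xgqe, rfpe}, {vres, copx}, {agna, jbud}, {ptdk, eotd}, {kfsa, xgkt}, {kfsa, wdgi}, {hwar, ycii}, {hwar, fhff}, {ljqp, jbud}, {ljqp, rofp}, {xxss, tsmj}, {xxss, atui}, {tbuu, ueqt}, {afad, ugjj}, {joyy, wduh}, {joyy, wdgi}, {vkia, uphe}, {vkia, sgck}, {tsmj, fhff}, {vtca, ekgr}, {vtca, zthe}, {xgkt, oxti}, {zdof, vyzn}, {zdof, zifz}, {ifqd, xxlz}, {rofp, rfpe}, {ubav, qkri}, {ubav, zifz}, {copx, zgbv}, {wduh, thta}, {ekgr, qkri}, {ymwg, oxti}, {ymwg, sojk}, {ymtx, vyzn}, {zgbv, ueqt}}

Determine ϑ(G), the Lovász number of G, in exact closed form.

81*cos(pi/81)/(cos(pi/81) + 1)

N(ptdk) = {ojpc, eotd}, |N(ptdk)| = 2.
N(tpjg) = {egmp, ymtx}, |N(tpjg)| = 2.
deg(zthe) = 2; N(zthe) = {oysj, vtca}.
Vertex ekgr has 2 neighbors: vtca, qkri.
Regular of degree 2 on 81 vertices: the odd cycle C_{81}.
The 41 distinct eigenvalues: [2.0, 1.993986, 1.97598, 1.94609, 1.904496, 1.851448, 1.787265, 1.712334, 1.627104, 1.532089, 1.427859, 1.315043, 1.194317, 1.066409, 0.932087, 0.79216, 0.647468, 0.498882, 0.347296, 0.193622, 0.038783, -0.11629, -0.270663, -0.423408, -0.573606, -0.720355, -0.862772, -1.0, -1.131214, -1.255624, -1.372483, -1.481088, -1.580785, -1.670976, -1.751116, -1.820726, -1.879385, -1.926742, -1.962511, -1.986477, -1.998496].
λ_max=2, λ_min=-2*cos(pi/81); ϑ = −81·λ_min/(λ_max−λ_min) = 81*cos(pi/81)/(cos(pi/81) + 1).
= 40.484765… (decimal).
40 ≤ 81*cos(pi/81)/(cos(pi/81) + 1) ≤ 41: both strict.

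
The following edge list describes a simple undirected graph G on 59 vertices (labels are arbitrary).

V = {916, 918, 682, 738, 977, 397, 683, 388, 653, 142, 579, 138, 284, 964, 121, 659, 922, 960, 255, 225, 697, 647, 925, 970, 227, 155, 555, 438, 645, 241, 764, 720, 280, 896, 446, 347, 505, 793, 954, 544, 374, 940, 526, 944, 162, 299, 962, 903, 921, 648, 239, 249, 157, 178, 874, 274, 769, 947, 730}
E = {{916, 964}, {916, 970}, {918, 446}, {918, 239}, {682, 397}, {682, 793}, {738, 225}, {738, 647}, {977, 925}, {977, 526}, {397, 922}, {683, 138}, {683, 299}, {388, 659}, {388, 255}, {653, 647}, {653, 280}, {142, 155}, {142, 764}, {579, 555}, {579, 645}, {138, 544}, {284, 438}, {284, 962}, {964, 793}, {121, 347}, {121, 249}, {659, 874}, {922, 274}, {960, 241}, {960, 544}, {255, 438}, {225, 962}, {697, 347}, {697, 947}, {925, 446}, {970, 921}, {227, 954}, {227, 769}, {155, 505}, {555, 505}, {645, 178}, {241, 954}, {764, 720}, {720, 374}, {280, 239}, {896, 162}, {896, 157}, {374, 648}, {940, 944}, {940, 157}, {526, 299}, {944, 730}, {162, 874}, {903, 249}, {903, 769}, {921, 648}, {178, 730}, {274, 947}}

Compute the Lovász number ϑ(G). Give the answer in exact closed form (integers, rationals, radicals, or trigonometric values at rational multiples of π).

59*cos(pi/59)/(cos(pi/59) + 1)

N(730) = {944, 178}, |N(730)| = 2.
deg(374) = 2; N(374) = {720, 648}.
Vertex 682 has 2 neighbors: 397, 793.
Vertex 874 has 2 neighbors: 659, 162.
deg(v) = 2 for all v (|V|=59); this is C_{59}, the 59-cycle.
spec(A) ≈ [2.0, 1.9887, 1.9548, 1.8988, 1.8213, 1.7231, 1.6054, 1.4695, 1.317, 1.1496, 0.9691, 0.7776, 0.5774, 0.3706, 0.1596, -0.0532, -0.2655, -0.4747, -0.6785, -0.8746, -1.0608, -1.235, -1.3953, -1.5397, -1.6666, -1.7747, -1.8627, -1.9295, -1.9745, -1.9972] (distinct, 4 d.p.).
With N=59: ϑ(G) = 59·(-(-1)*2*cos(pi/59))/(2−(-2*cos(pi/59))) = 59*cos(pi/59)/(cos(pi/59) + 1).
≈ 29.4790799 (to 7 d.p.).
Lovász sandwich 29 ≤ 59*cos(pi/59)/(cos(pi/59) + 1) ≤ 30: both strict.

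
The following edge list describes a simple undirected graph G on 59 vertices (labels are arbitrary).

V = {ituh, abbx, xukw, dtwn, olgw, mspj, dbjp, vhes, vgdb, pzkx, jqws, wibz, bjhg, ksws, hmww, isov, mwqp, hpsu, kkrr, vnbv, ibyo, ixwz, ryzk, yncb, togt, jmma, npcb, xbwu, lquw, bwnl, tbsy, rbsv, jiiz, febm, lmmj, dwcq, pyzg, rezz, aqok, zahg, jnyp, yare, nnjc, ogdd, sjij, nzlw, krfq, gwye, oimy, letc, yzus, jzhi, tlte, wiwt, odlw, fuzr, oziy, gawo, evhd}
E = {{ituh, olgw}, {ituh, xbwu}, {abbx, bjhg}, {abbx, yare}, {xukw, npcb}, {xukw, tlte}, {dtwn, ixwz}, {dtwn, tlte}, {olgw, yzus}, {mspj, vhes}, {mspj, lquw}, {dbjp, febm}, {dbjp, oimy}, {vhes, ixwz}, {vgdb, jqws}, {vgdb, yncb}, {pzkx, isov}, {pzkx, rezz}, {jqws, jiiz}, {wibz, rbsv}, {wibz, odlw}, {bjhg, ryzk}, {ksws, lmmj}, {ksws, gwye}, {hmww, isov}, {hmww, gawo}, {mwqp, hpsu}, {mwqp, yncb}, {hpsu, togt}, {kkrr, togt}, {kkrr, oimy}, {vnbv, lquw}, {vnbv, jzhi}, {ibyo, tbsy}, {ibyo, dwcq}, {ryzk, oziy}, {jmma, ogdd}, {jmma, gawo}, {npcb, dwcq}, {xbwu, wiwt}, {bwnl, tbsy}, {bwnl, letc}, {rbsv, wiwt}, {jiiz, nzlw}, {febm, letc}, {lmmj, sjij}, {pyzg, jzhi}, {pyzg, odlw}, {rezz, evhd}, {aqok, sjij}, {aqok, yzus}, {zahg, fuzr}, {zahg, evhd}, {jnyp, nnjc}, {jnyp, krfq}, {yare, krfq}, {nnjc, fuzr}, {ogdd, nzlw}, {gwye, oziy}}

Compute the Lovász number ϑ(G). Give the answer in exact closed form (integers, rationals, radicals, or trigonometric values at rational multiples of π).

59*cos(pi/59)/(cos(pi/59) + 1)

deg(ituh) = 2; N(ituh) = {olgw, xbwu}.
deg(krfq) = 2; N(krfq) = {jnyp, yare}.
N(gawo) = {hmww, jmma}, |N(gawo)| = 2.
N(wiwt) = {xbwu, rbsv}, |N(wiwt)| = 2.
Regular of degree 2 on 59 vertices: a single 59-cycle (edge-transitive).
spec(A) ≈ [2.0, 1.989, 1.955, 1.899, 1.821, 1.723, 1.605, 1.47, 1.317, 1.15, 0.969, 0.778, 0.577, 0.371, 0.16, -0.053, -0.265, -0.475, -0.678, -0.875, -1.061, -1.235, -1.395, -1.54, -1.667, -1.775, -1.863, -1.93, -1.975, -1.997] (distinct, 3 d.p.).
−59·(-2*cos(pi/59)) / ((2)−(-2*cos(pi/59))) = 59*cos(pi/59)/(cos(pi/59) + 1) = ϑ(G).
Numerically 29.47908.
29 ≤ 59*cos(pi/59)/(cos(pi/59) + 1) ≤ 30: both strict.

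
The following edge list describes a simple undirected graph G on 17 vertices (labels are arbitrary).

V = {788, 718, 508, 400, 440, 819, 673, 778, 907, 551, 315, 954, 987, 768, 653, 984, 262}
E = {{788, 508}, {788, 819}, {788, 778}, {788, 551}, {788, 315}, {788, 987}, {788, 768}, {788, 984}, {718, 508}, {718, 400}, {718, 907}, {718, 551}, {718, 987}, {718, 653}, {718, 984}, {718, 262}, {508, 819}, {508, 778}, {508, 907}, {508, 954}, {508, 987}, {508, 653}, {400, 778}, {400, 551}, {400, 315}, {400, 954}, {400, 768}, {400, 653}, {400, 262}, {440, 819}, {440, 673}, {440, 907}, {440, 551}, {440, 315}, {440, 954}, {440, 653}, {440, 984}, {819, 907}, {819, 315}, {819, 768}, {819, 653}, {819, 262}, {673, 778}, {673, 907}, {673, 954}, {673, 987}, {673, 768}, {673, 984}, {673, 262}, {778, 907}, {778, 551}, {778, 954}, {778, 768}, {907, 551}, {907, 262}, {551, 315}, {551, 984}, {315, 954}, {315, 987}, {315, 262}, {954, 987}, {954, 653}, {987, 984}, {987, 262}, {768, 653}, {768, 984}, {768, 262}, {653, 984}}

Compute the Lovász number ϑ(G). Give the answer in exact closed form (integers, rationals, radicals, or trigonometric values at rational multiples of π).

sqrt(17)

Vertex 551 has 8 neighbors: 788, 718, 400, 440, 778, 907, 315, 984.
N(987) = {788, 718, 508, 673, 315, 954, 984, 262}, |N(987)| = 8.
deg(673) = 8; N(673) = {440, 778, 907, 954, 987, 768, 984, 262}.
Vertex 262 has 8 neighbors: 718, 400, 819, 673, 907, 315, 987, 768.
G on 17 vertices is 8-regular; strongly regular (17,8,3,4).
A has 3 distinct eigenvalues ≈ [8.0, 1.56155, -2.56155].
With N=17: ϑ(G) = 17·(-(-sqrt(17)/2 - 1/2))/(8−(-sqrt(17)/2 - 1/2)) = sqrt(17).
≈ 4.1231 (to 4 d.p.).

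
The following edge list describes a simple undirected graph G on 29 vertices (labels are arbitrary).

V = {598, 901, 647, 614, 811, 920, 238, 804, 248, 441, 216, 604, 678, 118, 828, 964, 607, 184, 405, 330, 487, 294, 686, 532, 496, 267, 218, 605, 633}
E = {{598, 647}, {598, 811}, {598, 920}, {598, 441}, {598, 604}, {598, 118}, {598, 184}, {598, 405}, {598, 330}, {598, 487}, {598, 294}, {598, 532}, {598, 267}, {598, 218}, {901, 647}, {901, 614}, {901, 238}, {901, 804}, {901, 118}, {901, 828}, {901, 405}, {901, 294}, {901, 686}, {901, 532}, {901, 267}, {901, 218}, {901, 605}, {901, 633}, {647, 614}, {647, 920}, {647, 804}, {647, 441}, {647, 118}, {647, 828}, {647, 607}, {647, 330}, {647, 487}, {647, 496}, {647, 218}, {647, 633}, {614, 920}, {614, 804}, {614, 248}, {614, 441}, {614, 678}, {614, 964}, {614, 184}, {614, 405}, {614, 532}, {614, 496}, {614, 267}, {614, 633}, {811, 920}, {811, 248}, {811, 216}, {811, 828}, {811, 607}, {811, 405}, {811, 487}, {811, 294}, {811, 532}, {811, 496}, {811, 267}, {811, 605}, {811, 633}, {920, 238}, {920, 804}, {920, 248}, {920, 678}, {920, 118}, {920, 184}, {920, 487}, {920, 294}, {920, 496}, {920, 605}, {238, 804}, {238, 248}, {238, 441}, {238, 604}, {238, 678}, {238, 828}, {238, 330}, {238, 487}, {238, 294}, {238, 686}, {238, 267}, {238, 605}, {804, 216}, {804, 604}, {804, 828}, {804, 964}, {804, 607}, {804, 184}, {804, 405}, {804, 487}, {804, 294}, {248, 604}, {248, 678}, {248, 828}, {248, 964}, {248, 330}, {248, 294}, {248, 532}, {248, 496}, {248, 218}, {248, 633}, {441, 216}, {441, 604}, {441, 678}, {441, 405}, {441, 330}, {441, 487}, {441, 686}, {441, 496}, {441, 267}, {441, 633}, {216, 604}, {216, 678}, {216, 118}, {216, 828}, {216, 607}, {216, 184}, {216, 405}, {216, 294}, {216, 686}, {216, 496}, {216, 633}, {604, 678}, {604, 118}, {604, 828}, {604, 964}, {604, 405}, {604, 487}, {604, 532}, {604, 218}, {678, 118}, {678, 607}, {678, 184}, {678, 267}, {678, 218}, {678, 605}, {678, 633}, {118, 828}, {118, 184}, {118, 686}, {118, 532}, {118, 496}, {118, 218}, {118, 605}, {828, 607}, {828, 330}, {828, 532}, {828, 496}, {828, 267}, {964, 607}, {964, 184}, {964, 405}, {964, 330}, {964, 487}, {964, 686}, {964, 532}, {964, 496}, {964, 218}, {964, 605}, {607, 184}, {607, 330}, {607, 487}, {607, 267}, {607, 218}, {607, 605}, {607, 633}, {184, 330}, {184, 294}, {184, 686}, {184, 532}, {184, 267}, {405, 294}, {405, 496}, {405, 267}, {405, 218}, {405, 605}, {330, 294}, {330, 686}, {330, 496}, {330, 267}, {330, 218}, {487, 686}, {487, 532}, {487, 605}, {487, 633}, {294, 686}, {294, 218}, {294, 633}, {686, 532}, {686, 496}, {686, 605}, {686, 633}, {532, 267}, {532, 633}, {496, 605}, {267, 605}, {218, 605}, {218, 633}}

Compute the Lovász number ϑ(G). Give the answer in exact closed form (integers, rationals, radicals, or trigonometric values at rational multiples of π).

sqrt(29)

Vertex 248 has 14 neighbors: 614, 811, 920, 238, 604, 678, 828, 964, 330, 294, 532, 496, 218, 633.
deg(496) = 14; N(496) = {647, 614, 811, 920, 248, 441, 216, 118, 828, 964, 405, 330, 686, 605}.
Vertex 604 has 14 neighbors: 598, 238, 804, 248, 441, 216, 678, 118, 828, 964, 405, 487, 532, 218.
N(607) = {647, 811, 804, 216, 678, 828, 964, 184, 330, 487, 267, 218, 605, 633}, |N(607)| = 14.
Every vertex has degree 14 (N=29); strongly regular (29,14,6,7).
Distinct eigenvalues (to 3 d.p.): [14.0, 2.193, -3.193].
With N=29: ϑ(G) = 29·(-(-sqrt(29)/2 - 1/2))/(14−(-sqrt(29)/2 - 1/2)) = sqrt(29).
ϑ(G) ≈ 5.3852.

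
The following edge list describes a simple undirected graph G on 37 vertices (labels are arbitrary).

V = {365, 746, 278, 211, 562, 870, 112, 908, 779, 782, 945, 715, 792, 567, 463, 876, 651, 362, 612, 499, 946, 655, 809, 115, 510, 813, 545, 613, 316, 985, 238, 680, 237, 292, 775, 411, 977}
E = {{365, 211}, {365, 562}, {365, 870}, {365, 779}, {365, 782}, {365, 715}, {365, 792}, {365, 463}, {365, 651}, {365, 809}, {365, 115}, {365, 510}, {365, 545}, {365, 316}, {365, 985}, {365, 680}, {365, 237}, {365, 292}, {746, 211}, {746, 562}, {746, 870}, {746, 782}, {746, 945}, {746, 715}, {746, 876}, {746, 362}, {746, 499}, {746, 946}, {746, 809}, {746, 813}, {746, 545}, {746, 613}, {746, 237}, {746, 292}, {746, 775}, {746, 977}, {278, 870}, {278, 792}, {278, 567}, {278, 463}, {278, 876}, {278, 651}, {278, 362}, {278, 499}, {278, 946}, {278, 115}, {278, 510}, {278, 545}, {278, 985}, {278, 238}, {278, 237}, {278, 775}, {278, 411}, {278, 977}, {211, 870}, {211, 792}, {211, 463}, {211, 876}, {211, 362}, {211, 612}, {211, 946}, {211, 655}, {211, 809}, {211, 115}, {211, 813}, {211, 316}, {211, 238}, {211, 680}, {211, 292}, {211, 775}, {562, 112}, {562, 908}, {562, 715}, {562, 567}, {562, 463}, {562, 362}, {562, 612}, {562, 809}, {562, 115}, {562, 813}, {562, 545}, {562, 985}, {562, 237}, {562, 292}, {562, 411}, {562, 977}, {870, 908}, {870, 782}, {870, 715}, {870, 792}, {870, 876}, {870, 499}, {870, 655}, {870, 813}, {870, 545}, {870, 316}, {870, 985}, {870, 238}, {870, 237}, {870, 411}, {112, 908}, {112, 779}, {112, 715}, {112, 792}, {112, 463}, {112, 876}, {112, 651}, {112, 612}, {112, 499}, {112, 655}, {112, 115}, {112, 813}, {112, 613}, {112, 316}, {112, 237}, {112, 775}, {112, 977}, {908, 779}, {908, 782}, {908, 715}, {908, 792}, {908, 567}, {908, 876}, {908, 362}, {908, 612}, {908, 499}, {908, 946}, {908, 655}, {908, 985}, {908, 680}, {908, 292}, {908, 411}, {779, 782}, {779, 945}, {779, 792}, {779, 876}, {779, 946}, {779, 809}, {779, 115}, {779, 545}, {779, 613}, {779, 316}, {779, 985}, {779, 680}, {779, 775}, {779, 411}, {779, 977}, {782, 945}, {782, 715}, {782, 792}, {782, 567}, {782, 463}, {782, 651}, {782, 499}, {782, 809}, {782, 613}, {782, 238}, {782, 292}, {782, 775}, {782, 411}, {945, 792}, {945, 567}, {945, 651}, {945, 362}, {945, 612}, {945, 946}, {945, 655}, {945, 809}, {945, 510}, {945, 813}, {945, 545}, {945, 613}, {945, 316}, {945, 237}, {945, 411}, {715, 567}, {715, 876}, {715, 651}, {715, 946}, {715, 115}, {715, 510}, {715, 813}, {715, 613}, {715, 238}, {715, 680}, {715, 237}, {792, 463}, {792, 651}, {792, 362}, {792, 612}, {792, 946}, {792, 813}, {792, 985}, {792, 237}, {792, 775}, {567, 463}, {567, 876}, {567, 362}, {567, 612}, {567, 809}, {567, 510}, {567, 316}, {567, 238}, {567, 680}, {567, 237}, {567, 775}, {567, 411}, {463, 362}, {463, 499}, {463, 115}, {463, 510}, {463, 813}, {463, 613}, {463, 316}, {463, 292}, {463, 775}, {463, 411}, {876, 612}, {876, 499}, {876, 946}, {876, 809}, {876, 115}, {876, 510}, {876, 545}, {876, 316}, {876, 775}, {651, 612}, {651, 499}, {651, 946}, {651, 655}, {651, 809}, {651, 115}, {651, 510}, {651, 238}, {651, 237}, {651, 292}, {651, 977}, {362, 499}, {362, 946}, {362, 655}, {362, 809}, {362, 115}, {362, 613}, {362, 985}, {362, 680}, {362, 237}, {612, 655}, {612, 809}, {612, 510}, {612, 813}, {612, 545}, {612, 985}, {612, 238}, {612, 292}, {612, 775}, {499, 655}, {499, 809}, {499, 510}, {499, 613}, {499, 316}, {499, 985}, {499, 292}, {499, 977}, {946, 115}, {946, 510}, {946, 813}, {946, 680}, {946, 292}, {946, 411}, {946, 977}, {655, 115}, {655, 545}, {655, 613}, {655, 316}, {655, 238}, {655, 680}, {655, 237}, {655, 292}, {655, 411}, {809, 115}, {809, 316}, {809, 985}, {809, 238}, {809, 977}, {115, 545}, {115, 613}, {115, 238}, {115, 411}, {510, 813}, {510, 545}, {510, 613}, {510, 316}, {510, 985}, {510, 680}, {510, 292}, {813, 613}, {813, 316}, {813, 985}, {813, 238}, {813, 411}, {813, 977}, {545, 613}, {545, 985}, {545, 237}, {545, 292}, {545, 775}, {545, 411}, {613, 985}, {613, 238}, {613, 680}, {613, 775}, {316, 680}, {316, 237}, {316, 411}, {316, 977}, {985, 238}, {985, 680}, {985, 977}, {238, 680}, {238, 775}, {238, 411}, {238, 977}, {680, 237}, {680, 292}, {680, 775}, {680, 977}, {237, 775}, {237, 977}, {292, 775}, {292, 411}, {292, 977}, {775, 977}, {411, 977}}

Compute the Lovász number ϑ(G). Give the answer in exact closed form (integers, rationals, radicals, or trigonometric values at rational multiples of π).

Vertex 238 has 18 neighbors: 278, 211, 870, 782, 715, 567, 651, 612, 655, 809, 115, 813, 613, 985, 680, 775, 411, 977.
Vertex 655 has 18 neighbors: 211, 870, 112, 908, 945, 651, 362, 612, 499, 115, 545, 613, 316, 238, 680, 237, 292, 411.
deg(211) = 18; N(211) = {365, 746, 870, 792, 463, 876, 362, 612, 946, 655, 809, 115, 813, 316, 238, 680, 292, 775}.
Vertex 316 has 18 neighbors: 365, 211, 870, 112, 779, 945, 567, 463, 876, 499, 655, 809, 510, 813, 680, 237, 411, 977.
deg(v) = 18 for all v (|V|=37); Paley(37): SR with (k,λ,μ)=(18,8,9).
spec(A) ≈ [18.0, 2.541, -3.541] (distinct, 3 d.p.).
Lovász (edge-transitive): ϑ = −37·(-sqrt(37)/2 - 1/2)/((18)−(-sqrt(37)/2 - 1/2)) = sqrt(37).
= 6.08276… (decimal).

sqrt(37)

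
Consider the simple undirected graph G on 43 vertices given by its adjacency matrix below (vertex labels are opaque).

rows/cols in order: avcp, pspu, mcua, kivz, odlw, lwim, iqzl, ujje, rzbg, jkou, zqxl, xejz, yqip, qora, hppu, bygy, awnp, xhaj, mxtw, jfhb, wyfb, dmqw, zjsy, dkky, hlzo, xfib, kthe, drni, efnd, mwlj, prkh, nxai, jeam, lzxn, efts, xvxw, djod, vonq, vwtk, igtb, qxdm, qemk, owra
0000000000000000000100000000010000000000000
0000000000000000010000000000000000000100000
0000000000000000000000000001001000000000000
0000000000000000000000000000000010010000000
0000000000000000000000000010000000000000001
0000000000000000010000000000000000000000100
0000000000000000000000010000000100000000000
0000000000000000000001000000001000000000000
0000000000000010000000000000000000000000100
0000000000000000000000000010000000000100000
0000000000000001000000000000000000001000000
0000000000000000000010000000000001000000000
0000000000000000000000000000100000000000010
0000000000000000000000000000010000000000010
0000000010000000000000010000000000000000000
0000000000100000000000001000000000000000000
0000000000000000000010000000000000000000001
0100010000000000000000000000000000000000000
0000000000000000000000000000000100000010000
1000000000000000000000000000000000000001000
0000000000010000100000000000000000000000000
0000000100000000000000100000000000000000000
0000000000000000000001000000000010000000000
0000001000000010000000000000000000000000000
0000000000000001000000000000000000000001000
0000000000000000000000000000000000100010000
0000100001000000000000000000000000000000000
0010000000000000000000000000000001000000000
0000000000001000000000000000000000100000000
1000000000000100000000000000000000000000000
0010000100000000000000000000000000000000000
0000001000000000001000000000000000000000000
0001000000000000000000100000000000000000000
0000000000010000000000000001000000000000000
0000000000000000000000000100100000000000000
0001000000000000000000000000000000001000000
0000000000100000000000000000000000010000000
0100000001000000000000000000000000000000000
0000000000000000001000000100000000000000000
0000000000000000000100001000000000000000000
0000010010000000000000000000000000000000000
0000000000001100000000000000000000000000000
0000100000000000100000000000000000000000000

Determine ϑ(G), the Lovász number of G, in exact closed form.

Vertex jkou has 2 neighbors: kthe, vonq.
N(lwim) = {xhaj, qxdm}, |N(lwim)| = 2.
Vertex hppu has 2 neighbors: rzbg, dkky.
N(djod) = {zqxl, xvxw}, |N(djod)| = 2.
G on 43 vertices is 2-regular; this is C_{43}, the 43-cycle.
Distinct eigenvalues (to 5 d.p.): [2.0, 1.97869, 1.9152, 1.8109, 1.668, 1.48954, 1.27935, 1.04188, 0.78221, 0.50587, 0.21874, -0.07304, -0.36327, -0.64576, -0.91448, -1.16372, -1.38815, -1.58299, -1.7441, -1.86803, -1.95215, -1.99466].
Lovász (edge-transitive): ϑ = −43·(-2*cos(pi/43))/((2)−(-2*cos(pi/43))) = 43*cos(pi/43)/(cos(pi/43) + 1).
ϑ(G) ≈ 21.47128375.
Check 21 ≤ 43*cos(pi/43)/(cos(pi/43) + 1) ≤ 22: both strict.

43*cos(pi/43)/(cos(pi/43) + 1)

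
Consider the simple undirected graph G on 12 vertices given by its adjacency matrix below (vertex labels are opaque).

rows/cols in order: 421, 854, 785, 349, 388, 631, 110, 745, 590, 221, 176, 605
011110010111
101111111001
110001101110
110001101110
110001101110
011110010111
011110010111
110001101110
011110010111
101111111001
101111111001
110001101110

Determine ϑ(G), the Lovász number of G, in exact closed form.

5

N(605) = {421, 854, 631, 110, 590, 221, 176}, |N(605)| = 7.
Vertex 221 has 9 neighbors: 421, 785, 349, 388, 631, 110, 745, 590, 605.
Vertex 590 has 8 neighbors: 854, 785, 349, 388, 745, 221, 176, 605.
Vertex 388 has 7 neighbors: 421, 854, 631, 110, 590, 221, 176.
Complete multipartite on [5, 4, 3]: sandwich collapses at ϑ=5.
Numerically 5.0000.
5 ≤ 5 ≤ 5: collapsed.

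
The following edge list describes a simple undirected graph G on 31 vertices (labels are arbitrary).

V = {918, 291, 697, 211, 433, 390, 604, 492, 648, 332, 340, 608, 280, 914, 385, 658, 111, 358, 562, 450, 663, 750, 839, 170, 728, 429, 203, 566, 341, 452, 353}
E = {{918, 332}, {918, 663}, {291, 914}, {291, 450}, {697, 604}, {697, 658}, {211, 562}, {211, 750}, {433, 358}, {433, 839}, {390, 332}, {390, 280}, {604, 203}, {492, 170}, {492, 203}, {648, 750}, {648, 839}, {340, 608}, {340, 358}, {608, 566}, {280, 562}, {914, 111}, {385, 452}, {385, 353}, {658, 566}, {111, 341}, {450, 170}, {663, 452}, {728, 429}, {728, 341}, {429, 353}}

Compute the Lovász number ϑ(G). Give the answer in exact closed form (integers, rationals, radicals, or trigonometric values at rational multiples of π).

31*cos(pi/31)/(cos(pi/31) + 1)

N(914) = {291, 111}, |N(914)| = 2.
N(211) = {562, 750}, |N(211)| = 2.
N(839) = {433, 648}, |N(839)| = 2.
N(663) = {918, 452}, |N(663)| = 2.
Regular of degree 2 on 31 vertices: connected 2-regular on 31 ⇒ C_{31}.
The 16 distinct eigenvalues: [2.0, 1.95906, 1.83792, 1.64153, 1.37793, 1.05793, 0.69461, 0.30286, -0.1013, -0.50131, -0.88079, -1.22421, -1.51752, -1.74869, -1.90828, -1.98974].
−31·(-2*cos(pi/31)) / ((2)−(-2*cos(pi/31))) = 31*cos(pi/31)/(cos(pi/31) + 1) = ϑ(G).
≈ 15.460135 (to 6 d.p.).
15 ≤ 31*cos(pi/31)/(cos(pi/31) + 1) ≤ 16: both strict.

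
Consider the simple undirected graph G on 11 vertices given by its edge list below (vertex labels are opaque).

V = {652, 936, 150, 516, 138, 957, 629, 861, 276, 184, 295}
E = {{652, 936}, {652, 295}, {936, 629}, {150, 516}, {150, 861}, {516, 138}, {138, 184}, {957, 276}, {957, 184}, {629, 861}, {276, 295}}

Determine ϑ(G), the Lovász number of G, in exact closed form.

11*cos(pi/11)/(cos(pi/11) + 1)

deg(184) = 2; N(184) = {138, 957}.
N(150) = {516, 861}, |N(150)| = 2.
Vertex 138 has 2 neighbors: 516, 184.
deg(276) = 2; N(276) = {957, 295}.
Every vertex has degree 2 (N=11); connected 2-regular on 11 ⇒ C_{11}.
Distinct eigenvalues (to 4 d.p.): [2.0, 1.6825, 0.8308, -0.2846, -1.3097, -1.919].
Lovász: ϑ = −11(-2*cos(pi/11))/(2+-(-1)*2*cos(pi/11)) = 11*cos(pi/11)/(cos(pi/11) + 1).
= 5.386303… (decimal).
α=5, χ(Ḡ)=6; ϑ=11*cos(pi/11)/(cos(pi/11) + 1) lies between (both strict).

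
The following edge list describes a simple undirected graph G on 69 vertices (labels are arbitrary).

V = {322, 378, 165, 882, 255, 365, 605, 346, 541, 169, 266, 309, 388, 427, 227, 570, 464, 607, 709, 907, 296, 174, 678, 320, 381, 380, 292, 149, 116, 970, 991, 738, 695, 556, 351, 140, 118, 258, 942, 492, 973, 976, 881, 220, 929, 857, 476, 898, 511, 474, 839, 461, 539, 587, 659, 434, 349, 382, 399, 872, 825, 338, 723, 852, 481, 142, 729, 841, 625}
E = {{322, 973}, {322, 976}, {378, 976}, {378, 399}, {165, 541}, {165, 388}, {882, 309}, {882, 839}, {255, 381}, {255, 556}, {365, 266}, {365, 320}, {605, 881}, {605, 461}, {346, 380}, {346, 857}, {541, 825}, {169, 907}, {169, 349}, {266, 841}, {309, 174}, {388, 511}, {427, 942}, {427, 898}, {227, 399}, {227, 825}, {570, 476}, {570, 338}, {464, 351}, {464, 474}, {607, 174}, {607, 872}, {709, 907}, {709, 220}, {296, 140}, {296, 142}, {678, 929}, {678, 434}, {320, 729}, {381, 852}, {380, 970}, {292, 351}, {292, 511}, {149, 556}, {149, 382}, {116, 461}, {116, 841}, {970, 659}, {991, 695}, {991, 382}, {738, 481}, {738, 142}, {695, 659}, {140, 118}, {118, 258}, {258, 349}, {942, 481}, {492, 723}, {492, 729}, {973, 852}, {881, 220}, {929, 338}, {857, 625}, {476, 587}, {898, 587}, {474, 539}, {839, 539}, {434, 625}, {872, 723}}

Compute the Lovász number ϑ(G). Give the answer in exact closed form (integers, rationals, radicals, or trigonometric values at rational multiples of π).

69*cos(pi/69)/(cos(pi/69) + 1)

N(625) = {857, 434}, |N(625)| = 2.
deg(474) = 2; N(474) = {464, 539}.
N(140) = {296, 118}, |N(140)| = 2.
Vertex 349 has 2 neighbors: 169, 258.
G on 69 vertices is 2-regular; the odd cycle C_{69}.
A has 35 distinct eigenvalues ≈ [2.0, 1.9917, 1.9669, 1.9258, 1.8688, 1.7963, 1.7088, 1.6073, 1.4924, 1.3651, 1.2265, 1.0778, 0.9201, 0.7548, 0.5833, 0.4069, 0.2272, 0.0455, -0.1365, -0.3174, -0.4956, -0.6698, -0.8384, -1.0, -1.1534, -1.2972, -1.4302, -1.5514, -1.6598, -1.7544, -1.8344, -1.8993, -1.9484, -1.9814, -1.9979].
Lovász (edge-transitive): ϑ = −69·(-2*cos(pi/69))/((2)−(-2*cos(pi/69))) = 69*cos(pi/69)/(cos(pi/69) + 1).
ϑ(G) ≈ 34.48211410.
Lovász sandwich 34 ≤ 69*cos(pi/69)/(cos(pi/69) + 1) ≤ 35: both strict.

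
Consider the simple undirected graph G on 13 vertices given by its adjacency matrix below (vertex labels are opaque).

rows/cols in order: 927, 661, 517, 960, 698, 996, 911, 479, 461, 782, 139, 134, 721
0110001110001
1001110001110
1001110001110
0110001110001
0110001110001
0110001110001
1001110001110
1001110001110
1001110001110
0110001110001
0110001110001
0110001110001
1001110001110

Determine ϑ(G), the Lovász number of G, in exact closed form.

7

Vertex 960 has 6 neighbors: 661, 517, 911, 479, 461, 721.
Vertex 517 has 7 neighbors: 927, 960, 698, 996, 782, 139, 134.
Vertex 996 has 6 neighbors: 661, 517, 911, 479, 461, 721.
deg(782) = 6; N(782) = {661, 517, 911, 479, 461, 721}.
K_{7,6} (perfect); ϑ(G) = α(G) = max{7,6} = 7.
ϑ(G) ≈ 7.000000.
7 ≤ 7 ≤ 7: collapsed.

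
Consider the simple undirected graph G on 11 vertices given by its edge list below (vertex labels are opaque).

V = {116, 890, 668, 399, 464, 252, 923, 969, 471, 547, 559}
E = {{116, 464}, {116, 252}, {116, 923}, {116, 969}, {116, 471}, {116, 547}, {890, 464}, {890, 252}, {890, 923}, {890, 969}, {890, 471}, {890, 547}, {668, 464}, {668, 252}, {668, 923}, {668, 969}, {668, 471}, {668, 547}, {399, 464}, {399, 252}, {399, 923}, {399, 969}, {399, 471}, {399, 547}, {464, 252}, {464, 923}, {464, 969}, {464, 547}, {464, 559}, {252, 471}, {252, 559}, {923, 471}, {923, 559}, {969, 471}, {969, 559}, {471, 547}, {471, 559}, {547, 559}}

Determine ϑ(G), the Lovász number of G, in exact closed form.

N(252) = {116, 890, 668, 399, 464, 471, 559}, |N(252)| = 7.
N(969) = {116, 890, 668, 399, 464, 471, 559}, |N(969)| = 7.
deg(399) = 6; N(399) = {464, 252, 923, 969, 471, 547}.
Vertex 464 has 9 neighbors: 116, 890, 668, 399, 252, 923, 969, 547, 559.
3 parts of sizes [5, 4, 2]; α(G) = 5 = ϑ (perfect).
ϑ(G) ≈ 5.0000.
Lovász sandwich 5 ≤ 5 ≤ 5: collapsed.

5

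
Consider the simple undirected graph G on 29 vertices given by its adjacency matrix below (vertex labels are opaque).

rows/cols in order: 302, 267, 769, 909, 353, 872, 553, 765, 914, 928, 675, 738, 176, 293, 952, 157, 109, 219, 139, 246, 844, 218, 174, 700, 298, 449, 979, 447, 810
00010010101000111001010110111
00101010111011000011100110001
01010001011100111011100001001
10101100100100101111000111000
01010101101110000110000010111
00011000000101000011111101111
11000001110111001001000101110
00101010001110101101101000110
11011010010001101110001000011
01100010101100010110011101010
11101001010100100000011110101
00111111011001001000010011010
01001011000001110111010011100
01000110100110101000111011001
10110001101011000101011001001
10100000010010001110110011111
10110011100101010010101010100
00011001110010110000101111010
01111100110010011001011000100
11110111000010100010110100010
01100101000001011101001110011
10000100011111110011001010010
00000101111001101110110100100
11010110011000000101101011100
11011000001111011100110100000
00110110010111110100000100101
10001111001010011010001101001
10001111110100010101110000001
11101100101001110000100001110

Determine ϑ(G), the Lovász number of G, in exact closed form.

sqrt(29)

deg(810) = 14; N(810) = {302, 267, 769, 353, 872, 914, 675, 293, 952, 157, 844, 449, 979, 447}.
deg(267) = 14; N(267) = {769, 353, 553, 914, 928, 675, 176, 293, 139, 246, 844, 700, 298, 810}.
Vertex 844 has 14 neighbors: 267, 769, 872, 765, 293, 157, 109, 219, 246, 174, 700, 298, 447, 810.
Vertex 447 has 14 neighbors: 302, 353, 872, 553, 765, 914, 928, 738, 157, 219, 246, 844, 218, 810.
29-vertex 14-regular graph: SR(29,14,6,7) — a Paley graph.
Distinct eigenvalues (to 5 d.p.): [14.0, 2.19258, -3.19258].
Lovász: ϑ = −29(-sqrt(29)/2 - 1/2)/(14+-(-sqrt(29)/2 - 1/2)) = sqrt(29).
ϑ(G) ≈ 5.38516481.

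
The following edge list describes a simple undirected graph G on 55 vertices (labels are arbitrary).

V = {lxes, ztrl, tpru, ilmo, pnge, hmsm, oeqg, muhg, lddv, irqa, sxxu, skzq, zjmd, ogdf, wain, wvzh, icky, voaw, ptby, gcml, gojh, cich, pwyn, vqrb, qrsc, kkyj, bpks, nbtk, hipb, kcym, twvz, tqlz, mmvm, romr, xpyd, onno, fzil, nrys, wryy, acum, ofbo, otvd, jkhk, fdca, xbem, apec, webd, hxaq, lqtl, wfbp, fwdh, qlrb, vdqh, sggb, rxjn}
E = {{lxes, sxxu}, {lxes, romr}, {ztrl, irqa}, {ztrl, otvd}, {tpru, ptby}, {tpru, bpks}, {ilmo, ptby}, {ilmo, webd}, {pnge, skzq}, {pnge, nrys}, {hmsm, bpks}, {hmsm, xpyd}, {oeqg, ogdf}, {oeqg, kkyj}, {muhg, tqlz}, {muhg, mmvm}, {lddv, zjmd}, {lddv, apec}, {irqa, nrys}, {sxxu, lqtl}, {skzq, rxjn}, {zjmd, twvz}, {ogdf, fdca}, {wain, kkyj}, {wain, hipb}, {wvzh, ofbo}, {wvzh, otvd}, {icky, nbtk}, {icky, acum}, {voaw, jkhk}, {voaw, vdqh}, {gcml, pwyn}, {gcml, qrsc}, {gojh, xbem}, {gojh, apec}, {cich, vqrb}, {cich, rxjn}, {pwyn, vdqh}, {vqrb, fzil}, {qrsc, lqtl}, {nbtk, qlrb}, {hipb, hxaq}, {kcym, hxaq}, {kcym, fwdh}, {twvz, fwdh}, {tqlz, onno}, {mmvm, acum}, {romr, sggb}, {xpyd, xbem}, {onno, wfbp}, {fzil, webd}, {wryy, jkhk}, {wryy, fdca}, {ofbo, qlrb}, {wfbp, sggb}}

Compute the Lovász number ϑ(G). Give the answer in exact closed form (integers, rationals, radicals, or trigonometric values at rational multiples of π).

55*cos(pi/55)/(cos(pi/55) + 1)

Vertex webd has 2 neighbors: ilmo, fzil.
Vertex wryy has 2 neighbors: jkhk, fdca.
Vertex tpru has 2 neighbors: ptby, bpks.
N(fwdh) = {kcym, twvz}, |N(fwdh)| = 2.
2-regular, N=55; the odd cycle C_{55}.
The 28 distinct eigenvalues: [2.0, 1.987, 1.948, 1.8837, 1.7948, 1.6825, 1.5483, 1.3939, 1.2213, 1.0328, 0.8308, 0.618, 0.3972, 0.1712, -0.0571, -0.2846, -0.5084, -0.7256, -0.9333, -1.1289, -1.3097, -1.4735, -1.618, -1.7415, -1.8422, -1.919, -1.9707, -1.9967].
Lovász (edge-transitive): ϑ = −55·(-2*cos(pi/55))/((2)−(-2*cos(pi/55))) = 55*cos(pi/55)/(cos(pi/55) + 1).
≈ 27.477557 (to 6 d.p.).
27 ≤ 55*cos(pi/55)/(cos(pi/55) + 1) ≤ 28: both strict.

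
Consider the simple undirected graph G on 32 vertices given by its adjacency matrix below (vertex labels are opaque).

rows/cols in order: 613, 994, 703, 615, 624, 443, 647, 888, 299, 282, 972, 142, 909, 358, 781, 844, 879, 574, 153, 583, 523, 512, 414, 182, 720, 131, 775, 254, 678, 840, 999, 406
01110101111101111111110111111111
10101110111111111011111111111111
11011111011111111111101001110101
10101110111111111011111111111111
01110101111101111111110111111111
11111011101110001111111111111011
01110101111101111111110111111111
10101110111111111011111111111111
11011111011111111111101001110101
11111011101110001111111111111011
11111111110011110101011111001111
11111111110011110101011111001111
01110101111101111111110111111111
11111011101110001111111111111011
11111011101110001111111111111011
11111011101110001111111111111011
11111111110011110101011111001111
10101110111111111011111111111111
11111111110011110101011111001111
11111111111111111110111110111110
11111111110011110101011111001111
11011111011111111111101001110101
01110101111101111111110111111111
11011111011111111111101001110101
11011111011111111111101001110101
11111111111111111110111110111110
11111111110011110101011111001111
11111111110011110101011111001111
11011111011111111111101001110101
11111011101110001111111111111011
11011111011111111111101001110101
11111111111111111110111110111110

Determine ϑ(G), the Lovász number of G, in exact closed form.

deg(512) = 25; N(512) = {613, 994, 615, 624, 443, 647, 888, 282, 972, 142, 909, 358, 781, 844, 879, 574, 153, 583, 523, 414, 131, 775, 254, 840, 406}.
N(299) = {613, 994, 615, 624, 443, 647, 888, 282, 972, 142, 909, 358, 781, 844, 879, 574, 153, 583, 523, 414, 131, 775, 254, 840, 406}, |N(299)| = 25.
Vertex 131 has 29 neighbors: 613, 994, 703, 615, 624, 443, 647, 888, 299, 282, 972, 142, 909, 358, 781, 844, 879, 574, 153, 523, 512, 414, 182, 720, 775, 254, 678, 840, 999.
deg(613) = 27; N(613) = {994, 703, 615, 443, 888, 299, 282, 972, 142, 358, 781, 844, 879, 574, 153, 583, 523, 512, 182, 720, 131, 775, 254, 678, 840, 999, 406}.
K_{7,7,6,5,4,3} (perfect); ϑ(G) = α(G) = max{7,7,6,5,4,3} = 7.
ϑ(G) ≈ 7.0000000.
Sandwich: α(G)=7 ≤ ϑ(G)=7 ≤ χ(Ḡ)=7 (collapsed).

7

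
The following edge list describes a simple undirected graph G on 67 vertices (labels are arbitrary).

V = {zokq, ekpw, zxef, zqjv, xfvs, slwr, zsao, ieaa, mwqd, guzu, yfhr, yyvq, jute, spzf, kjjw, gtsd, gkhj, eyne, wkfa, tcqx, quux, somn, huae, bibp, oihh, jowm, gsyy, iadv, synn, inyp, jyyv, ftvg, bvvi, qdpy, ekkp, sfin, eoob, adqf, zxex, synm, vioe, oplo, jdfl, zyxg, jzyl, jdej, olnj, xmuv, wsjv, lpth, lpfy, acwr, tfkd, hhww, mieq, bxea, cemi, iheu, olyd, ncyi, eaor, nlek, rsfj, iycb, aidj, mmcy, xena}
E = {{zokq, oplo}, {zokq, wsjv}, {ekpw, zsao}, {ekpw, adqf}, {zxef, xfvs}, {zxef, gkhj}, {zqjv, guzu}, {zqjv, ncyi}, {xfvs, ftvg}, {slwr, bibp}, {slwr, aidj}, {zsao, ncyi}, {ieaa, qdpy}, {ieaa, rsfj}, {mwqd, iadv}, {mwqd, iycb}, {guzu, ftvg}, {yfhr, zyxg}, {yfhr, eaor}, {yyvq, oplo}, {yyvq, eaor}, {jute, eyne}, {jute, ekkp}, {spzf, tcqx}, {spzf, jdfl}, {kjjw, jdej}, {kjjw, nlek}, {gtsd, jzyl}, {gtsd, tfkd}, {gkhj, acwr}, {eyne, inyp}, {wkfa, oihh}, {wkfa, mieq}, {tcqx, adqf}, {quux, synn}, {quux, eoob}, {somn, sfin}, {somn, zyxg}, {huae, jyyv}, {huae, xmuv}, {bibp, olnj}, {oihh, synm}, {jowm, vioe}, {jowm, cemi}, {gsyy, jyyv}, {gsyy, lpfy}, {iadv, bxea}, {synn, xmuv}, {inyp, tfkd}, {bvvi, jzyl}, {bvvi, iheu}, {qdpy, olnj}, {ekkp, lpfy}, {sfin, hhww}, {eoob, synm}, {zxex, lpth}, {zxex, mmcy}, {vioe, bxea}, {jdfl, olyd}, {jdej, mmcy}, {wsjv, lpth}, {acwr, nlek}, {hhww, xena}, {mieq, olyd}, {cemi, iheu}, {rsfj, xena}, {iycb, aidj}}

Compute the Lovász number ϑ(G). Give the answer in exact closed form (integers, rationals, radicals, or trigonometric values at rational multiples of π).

N(aidj) = {slwr, iycb}, |N(aidj)| = 2.
N(spzf) = {tcqx, jdfl}, |N(spzf)| = 2.
N(mwqd) = {iadv, iycb}, |N(mwqd)| = 2.
deg(gkhj) = 2; N(gkhj) = {zxef, acwr}.
67-vertex 2-regular graph: the odd cycle C_{67}.
A has 34 distinct eigenvalues ≈ [2.0, 1.991212, 1.964925, 1.92137, 1.860931, 1.784137, 1.691664, 1.584325, 1.463063, 1.328943, 1.183144, 1.026948, 0.861727, 0.688934, 0.510086, 0.326755, 0.140552, -0.046885, -0.233911, -0.418881, -0.600169, -0.776184, -0.945377, -1.106262, -1.257426, -1.397539, -1.52537, -1.639797, -1.739813, -1.824539, -1.893231, -1.945286, -1.980245, -1.997802].
Lovász: ϑ = −67(-2*cos(pi/67))/(2+-(-1)*2*cos(pi/67)) = 67*cos(pi/67)/(cos(pi/67) + 1).
≈ 33.48157981 (to 8 d.p.).
Check 33 ≤ 67*cos(pi/67)/(cos(pi/67) + 1) ≤ 34: both strict.

67*cos(pi/67)/(cos(pi/67) + 1)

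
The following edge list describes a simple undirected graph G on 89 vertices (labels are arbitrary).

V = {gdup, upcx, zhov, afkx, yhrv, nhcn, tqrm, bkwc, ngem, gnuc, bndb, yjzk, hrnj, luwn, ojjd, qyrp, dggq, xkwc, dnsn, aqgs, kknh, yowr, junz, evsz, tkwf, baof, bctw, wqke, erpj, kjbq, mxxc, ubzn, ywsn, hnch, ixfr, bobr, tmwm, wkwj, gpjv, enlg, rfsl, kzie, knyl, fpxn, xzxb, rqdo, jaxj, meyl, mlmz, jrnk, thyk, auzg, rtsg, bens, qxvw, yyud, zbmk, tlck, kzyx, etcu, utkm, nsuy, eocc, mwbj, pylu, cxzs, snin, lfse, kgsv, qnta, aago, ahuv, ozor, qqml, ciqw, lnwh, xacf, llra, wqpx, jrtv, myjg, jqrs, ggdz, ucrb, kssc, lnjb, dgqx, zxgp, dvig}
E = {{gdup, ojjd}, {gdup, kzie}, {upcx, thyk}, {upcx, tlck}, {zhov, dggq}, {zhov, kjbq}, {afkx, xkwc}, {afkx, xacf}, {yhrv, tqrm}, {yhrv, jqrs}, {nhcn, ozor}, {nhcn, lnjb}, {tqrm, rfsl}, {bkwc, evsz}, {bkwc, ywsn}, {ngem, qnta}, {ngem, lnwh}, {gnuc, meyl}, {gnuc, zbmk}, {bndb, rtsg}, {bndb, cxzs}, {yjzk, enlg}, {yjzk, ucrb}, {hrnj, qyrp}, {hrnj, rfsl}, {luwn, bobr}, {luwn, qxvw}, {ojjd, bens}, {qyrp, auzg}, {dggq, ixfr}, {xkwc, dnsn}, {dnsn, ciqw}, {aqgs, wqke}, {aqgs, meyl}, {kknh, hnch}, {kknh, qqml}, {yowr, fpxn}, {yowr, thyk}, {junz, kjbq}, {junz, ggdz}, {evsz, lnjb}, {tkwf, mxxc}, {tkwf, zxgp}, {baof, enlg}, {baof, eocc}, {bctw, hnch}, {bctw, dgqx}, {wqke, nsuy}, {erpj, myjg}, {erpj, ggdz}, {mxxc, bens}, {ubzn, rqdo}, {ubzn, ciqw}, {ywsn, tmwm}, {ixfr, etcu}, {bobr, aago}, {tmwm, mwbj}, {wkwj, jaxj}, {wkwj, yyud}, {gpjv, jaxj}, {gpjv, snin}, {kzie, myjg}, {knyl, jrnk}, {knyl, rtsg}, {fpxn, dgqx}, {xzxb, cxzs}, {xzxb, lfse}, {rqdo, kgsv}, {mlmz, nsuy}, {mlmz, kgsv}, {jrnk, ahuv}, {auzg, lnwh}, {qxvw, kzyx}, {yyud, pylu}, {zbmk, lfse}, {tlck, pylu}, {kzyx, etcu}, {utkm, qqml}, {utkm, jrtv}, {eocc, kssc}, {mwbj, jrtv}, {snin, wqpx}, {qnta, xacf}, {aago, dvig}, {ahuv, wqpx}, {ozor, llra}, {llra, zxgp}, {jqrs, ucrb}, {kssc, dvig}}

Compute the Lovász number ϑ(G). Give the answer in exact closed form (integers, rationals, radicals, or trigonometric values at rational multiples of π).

89*cos(pi/89)/(cos(pi/89) + 1)

deg(jrtv) = 2; N(jrtv) = {utkm, mwbj}.
Vertex knyl has 2 neighbors: jrnk, rtsg.
deg(kknh) = 2; N(kknh) = {hnch, qqml}.
Vertex kzyx has 2 neighbors: qxvw, etcu.
G on 89 vertices is 2-regular; the odd cycle C_{89}.
The 45 distinct eigenvalues: [2.0, 1.99502, 1.9801, 1.95531, 1.92078, 1.87669, 1.82324, 1.76071, 1.68941, 1.60969, 1.52196, 1.42664, 1.32421, 1.21519, 1.10011, 0.97955, 0.85411, 0.72442, 0.59112, 0.45487, 0.31635, 0.17626, 0.0353, -0.10585, -0.24646, -0.38585, -0.52332, -0.65818, -0.78976, -0.9174, -1.04048, -1.15837, -1.27049, -1.37628, -1.47522, -1.5668, -1.65058, -1.72614, -1.79309, -1.85112, -1.89992, -1.93926, -1.96893, -1.9888, -1.99875].
λ_max=2, λ_min=-2*cos(pi/89); ϑ = −89·λ_min/(λ_max−λ_min) = 89*cos(pi/89)/(cos(pi/89) + 1).
≈ 44.48613532 (to 8 d.p.).
Check 44 ≤ 89*cos(pi/89)/(cos(pi/89) + 1) ≤ 45: both strict.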